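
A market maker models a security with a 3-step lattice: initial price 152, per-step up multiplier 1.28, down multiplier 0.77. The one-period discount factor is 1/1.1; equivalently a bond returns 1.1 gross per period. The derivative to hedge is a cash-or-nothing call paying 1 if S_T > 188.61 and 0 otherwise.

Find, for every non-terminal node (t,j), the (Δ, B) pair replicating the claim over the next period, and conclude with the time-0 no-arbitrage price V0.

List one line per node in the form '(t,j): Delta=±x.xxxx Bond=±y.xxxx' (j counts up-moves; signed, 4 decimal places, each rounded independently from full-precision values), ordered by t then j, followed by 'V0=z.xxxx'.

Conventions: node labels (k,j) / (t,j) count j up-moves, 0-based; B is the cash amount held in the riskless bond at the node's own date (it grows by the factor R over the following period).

(0,0): Delta=0.0049 Bond=-0.2035
(1,0): Delta=0.0099 Bond=-0.8074
(1,1): Delta=0.0032 Bond=0.0944
(2,0): Delta=0.0000 Bond=0.0000
(2,1): Delta=0.0131 Bond=-1.3725
(2,2): Delta=0.0000 Bond=0.9091
V0=0.5366

No-arbitrage ⇒ martingale measure with p* = (R−d)/(u−d) = 0.6471.
Expiry values: V(3,0)=0.0000, V(3,1)=0.0000, V(3,2)=1.0000, V(3,3)=1.0000
Node (2,0) S=90.1208: V=(p*·0.0000+(1−p*)·0.0000)/1.1=0.0000; Δ=(0.0000−0.0000)/(115.3546−69.3930)=0.0000; B=V−Δ·S=0.0000
Node (2,1) S=149.8112: V=(p*·1.0000+(1−p*)·0.0000)/1.1=0.5882; Δ=(1.0000−0.0000)/(191.7583−115.3546)=0.0131; B=V−Δ·S=-1.3725
Node (2,2) S=249.0368: V=(p*·1.0000+(1−p*)·1.0000)/1.1=0.9091; Δ=(1.0000−1.0000)/(318.7671−191.7583)=0.0000; B=V−Δ·S=0.9091
Node (1,0) S=117.0400: V=(p*·0.5882+(1−p*)·0.0000)/1.1=0.3460; Δ=(0.5882−0.0000)/(149.8112−90.1208)=0.0099; B=V−Δ·S=-0.8074
Node (1,1) S=194.5600: V=(p*·0.9091+(1−p*)·0.5882)/1.1=0.7235; Δ=(0.9091−0.5882)/(249.0368−149.8112)=0.0032; B=V−Δ·S=0.0944
Node (0,0) S=152.0000: V=(p*·0.7235+(1−p*)·0.3460)/1.1=0.5366; Δ=(0.7235−0.3460)/(194.5600−117.0400)=0.0049; B=V−Δ·S=-0.2035
Check: Δ(0,0)·S0 + B(0,0) = 0.5366 = V0.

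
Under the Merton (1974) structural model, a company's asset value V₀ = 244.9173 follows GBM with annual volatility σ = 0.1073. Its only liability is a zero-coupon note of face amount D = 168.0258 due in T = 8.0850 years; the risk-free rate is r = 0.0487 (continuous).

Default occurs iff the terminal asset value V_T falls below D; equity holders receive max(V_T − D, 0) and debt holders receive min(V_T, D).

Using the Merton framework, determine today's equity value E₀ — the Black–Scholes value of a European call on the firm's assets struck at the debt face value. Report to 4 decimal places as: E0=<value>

Work the structural quantities from V₀ = 244.9173 against face 168.0258:
d₁ = [ln(V₀/D) + (r + σ²/2)T] / (σ√T)
   = [ln(244.9173/168.0258) + (0.0487 + 0.5·0.1073²)·8.0850] / (0.1073·√8.0850)
   = [0.376803 + 0.440282] / 0.305098 = 2.678105
d₂ = d₁ − σ√T = 2.678105 − 0.305098 = 2.373006
N(d₁) = 0.996298,  N(d₂) = 0.991178,  e^(−rT) = 0.674530
E₀ = V₀·N(d₁) − D·e^(−rT)·N(d₂)
   = 244.9173·0.996298 − 168.0258·0.674530·0.991178 = 131.672084

E0=131.6721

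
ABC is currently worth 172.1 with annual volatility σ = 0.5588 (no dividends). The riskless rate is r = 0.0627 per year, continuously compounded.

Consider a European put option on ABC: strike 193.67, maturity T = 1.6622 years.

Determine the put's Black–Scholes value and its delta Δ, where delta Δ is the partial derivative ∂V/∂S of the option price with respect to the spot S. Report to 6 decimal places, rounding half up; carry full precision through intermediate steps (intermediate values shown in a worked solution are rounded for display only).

price = 49.962193
Δ = -0.366559

σ√T = 0.5588·√1.6622 = 0.720440
d₁ = (ln(S/K) + (r+σ²/2)T) / (σ√T) = (ln(172.1/193.67) + (0.0627+0.5588²/2)·1.6622) / 0.720440 = (-0.118080 + 0.363737) / 0.720440 = 0.340982
d₂ = d₁ − σ√T = 0.340982 − 0.720440 = -0.379458
e^{−rT} = 0.901027
N(−d₁) = 0.366559,  N(−d₂) = 0.647826
Put price V = K·e^{−rT}·N(−d₂) − S·N(−d₁) = 113.046929 − 63.084736 = 49.962193
Δ = −N(−d₁) = -0.366559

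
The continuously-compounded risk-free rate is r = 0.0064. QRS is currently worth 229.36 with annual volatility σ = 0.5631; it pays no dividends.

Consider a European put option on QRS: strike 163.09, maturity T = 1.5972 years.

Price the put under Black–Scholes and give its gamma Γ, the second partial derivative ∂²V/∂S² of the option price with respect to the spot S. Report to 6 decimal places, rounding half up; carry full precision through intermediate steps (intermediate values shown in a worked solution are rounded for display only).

σ√T = 0.5631·√1.5972 = 0.711648
d₁ = (ln(S/K) + (r+σ²/2)T) / (σ√T) = (ln(229.36/163.09) + (0.0064+0.5631²/2)·1.5972) / 0.711648 = (0.340991 + 0.263443) / 0.711648 = 0.849344
d₂ = d₁ − σ√T = 0.849344 − 0.711648 = 0.137696
e^{−rT} = 0.989830
N(−d₁) = 0.197845,  N(−d₂) = 0.445240
Put price V = K·e^{−rT}·N(−d₂) − S·N(−d₁) = 71.875736 − 45.377701 = 26.498035
φ(d₁) = (1/√(2π))·e^{−d₁²/2} = 0.278140
Γ = φ(d₁) / (S·σ·√T) = 0.001704

price = 26.498035
Γ = 0.001704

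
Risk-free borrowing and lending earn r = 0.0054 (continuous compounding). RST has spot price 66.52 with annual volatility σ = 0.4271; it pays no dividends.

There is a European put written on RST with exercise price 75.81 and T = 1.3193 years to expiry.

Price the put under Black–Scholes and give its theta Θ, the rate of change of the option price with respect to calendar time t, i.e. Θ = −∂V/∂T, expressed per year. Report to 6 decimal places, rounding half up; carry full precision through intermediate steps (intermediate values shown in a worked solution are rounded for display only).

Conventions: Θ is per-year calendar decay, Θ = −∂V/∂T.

σ√T = 0.4271·√1.3193 = 0.490570
d₁ = (ln(S/K) + (r+σ²/2)T) / (σ√T) = (ln(66.52/75.81) + (0.0054+0.4271²/2)·1.3193) / 0.490570 = (-0.130728 + 0.127454) / 0.490570 = -0.006673
d₂ = d₁ − σ√T = -0.006673 − 0.490570 = -0.497244
e^{−rT} = 0.992901
N(−d₁) = 0.502662,  N(−d₂) = 0.690491
Put price V = K·e^{−rT}·N(−d₂) − S·N(−d₁) = 51.974550 − 33.437089 = 18.537461
φ(d₁) = (1/√(2π))·e^{−d₁²/2} = 0.398933
Θ = −S·φ(d₁)·σ/(2√T) + r·K·e^{−rT}·N(−d₂) = −4.933787 + 0.280663 = -4.653125

price = 18.537461
Θ = -4.653125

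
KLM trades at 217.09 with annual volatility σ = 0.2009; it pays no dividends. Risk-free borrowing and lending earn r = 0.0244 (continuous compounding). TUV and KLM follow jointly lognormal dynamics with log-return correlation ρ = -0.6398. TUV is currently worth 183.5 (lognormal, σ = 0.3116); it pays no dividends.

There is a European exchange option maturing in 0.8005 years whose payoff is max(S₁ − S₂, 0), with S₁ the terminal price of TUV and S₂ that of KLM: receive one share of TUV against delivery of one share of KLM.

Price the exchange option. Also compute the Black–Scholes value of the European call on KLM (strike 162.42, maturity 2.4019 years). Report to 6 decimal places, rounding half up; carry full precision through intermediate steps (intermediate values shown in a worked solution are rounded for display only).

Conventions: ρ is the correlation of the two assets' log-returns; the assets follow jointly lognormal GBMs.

exchange price = 18.915114
price(KLM call K=162.42) = 67.629588

σ_eff = √(σ₁² + σ₂² − 2ρσ₁σ₂) = √(0.3116² + 0.2009² − 2·-0.6398·0.3116·0.2009) = 0.466432
d₁ = (ln(S₁/S₂) + (q₂ − q₁ + σ_eff²/2)T) / (σ_eff√T) = (ln(183.5/217.09) + (0.0 − 0.0 + 0.108779)·0.8005) / 0.417320 = -0.194142
d₂ = d₁ − σ_eff√T = -0.194142 − 0.417320 = -0.611462
N(d₁) = 0.423032,  N(d₂) = 0.270447
V = S₁·e^{−q₁T}·N(d₁) − S₂·e^{−q₂T}·N(d₂) = 77.626422 − 58.711308 = 18.915114
[vanilla: KLM call K=162.42]
σ√T = 0.2009·√2.4019 = 0.311356
d₁ = (ln(S/K) + (r+σ²/2)T) / (σ√T) = (ln(217.09/162.42) + (0.0244+0.2009²/2)·2.4019) / 0.311356 = (0.290126 + 0.107078) / 0.311356 = 1.275723
d₂ = d₁ − σ√T = 1.275723 − 0.311356 = 0.964367
e^{−rT} = 0.943078
N(d₁) = 0.898973,  N(d₂) = 0.832569
price = S·N(d₁) − K·e^{−rT}·N(d₂) = 195.158103 − 127.528515 = 67.629588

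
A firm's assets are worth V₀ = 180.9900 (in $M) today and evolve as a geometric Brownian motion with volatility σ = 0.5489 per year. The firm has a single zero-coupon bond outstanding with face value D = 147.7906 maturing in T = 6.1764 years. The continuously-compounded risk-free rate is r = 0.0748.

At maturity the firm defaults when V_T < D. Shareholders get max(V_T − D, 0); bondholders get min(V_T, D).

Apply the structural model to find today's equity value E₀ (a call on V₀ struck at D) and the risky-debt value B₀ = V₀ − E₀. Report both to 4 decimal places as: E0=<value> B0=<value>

Apply the equity-as-call identities (strike 147.7906, horizon 6.1764 years):
d₁ = [ln(V₀/D) + (r + σ²/2)T] / (σ√T)
   = [ln(180.9900/147.7906) + (0.0748 + 0.5·0.5489²)·6.1764] / (0.5489·√6.1764)
   = [0.202645 + 1.392442] / 1.364146 = 1.169294
d₂ = d₁ − σ√T = 1.169294 − 1.364146 = -0.194853
N(d₁) = 0.878857,  N(d₂) = 0.422754,  e^(−rT) = 0.630026
E₀ = V₀·N(d₁) − D·e^(−rT)·N(d₂)
   = 180.9900·0.878857 − 147.7906·0.630026·0.422754 = 119.700957
B₀ = V₀ − E₀ = 180.9900 − 119.700957 = 61.289043

E0=119.7010 B0=61.2890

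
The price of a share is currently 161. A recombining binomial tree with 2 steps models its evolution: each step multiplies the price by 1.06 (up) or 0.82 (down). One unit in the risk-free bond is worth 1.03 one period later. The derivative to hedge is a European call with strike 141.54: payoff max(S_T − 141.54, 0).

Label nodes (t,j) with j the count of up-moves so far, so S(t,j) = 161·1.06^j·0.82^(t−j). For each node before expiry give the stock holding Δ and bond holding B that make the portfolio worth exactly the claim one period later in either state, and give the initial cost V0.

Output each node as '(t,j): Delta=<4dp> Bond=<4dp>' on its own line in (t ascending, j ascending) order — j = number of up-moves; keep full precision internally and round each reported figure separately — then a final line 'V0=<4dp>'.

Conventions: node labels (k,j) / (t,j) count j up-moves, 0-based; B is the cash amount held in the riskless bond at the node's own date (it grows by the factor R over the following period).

(0,0): Delta=0.8653 Bond=-110.9141
(1,0): Delta=0.0000 Bond=0.0000
(1,1): Delta=0.9610 Bond=-130.5618
V0=28.4048

The replicating-portfolio and risk-neutral prices coincide; use p* = (1.03−0.82)/(1.06−0.82) = 0.8750 for the latter.
Terminal payoffs: V(2,0)=0.0000, V(2,1)=0.0000, V(2,2)=39.3596
  t=1,j=0: stock 132.0200 → up 139.9412 (V=0.0000), down 108.2564 (V=0.0000). Price 0.0000; hedge Δ=0.0000, bond B=0.0000.
  t=1,j=1: stock 170.6600 → up 180.8996 (V=39.3596), down 139.9412 (V=0.0000). Price 33.4366; hedge Δ=0.9610, bond B=-130.5618.
  t=0,j=0: stock 161.0000 → up 170.6600 (V=33.4366), down 132.0200 (V=0.0000). Price 28.4048; hedge Δ=0.8653, bond B=-110.9141.
Verification: the root portfolio costs Δ(0,0)·S0 + B(0,0) = 28.4048, matching V0.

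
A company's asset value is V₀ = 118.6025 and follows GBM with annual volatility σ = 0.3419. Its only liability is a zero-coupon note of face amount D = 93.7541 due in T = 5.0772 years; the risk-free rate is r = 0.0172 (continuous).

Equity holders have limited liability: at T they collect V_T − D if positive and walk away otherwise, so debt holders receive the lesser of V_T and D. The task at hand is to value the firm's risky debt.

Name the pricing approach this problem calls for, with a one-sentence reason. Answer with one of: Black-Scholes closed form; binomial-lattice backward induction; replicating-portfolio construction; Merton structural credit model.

framework: Merton structural credit model

Key observation: the data describe a firm's assets (V₀ = 118.6025, GBM) and a single zero-coupon debt of face 93.7541, so credit quantities follow from equity-as-call in the structural model.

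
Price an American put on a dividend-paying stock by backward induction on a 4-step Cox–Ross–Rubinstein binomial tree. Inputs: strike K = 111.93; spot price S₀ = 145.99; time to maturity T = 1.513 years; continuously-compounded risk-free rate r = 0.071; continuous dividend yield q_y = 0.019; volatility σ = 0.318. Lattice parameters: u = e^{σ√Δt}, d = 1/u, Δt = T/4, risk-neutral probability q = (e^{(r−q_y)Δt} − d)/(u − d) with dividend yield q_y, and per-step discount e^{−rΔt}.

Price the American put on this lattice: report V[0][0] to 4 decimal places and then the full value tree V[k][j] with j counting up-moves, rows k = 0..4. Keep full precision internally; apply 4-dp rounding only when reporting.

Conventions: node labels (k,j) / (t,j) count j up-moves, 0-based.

Δt=0.37825, u=1.21601, d=0.82236, q=0.50172, disc=e^(-rΔt)=0.97350
k=4 terminal: V=max(K-S,0) → 45.1614 13.2004 0.0000 0.0000 0.0000
k=3: j=0 S=81.1914 intr=30.7386 cont=28.3541 V=30.7386[EX]; j=1 S=120.0564 intr=0.0000 cont=6.4032 V=6.4032[hold]; j=2 S=177.5256 intr=0.0000 cont=0.0000 V=0.0000[hold]; j=3 S=262.5043 intr=0.0000 cont=0.0000 V=0.0000[hold]
k=2: j=0 S=98.7296 intr=13.2004 cont=18.0380 V=18.0380[hold]; j=1 S=145.9900 intr=0.0000 cont=3.1060 V=3.1060[hold]; j=2 S=215.8732 intr=0.0000 cont=0.0000 V=0.0000[hold]
k=1: j=0 S=120.0564 intr=0.0000 cont=10.2669 V=10.2669[hold]; j=1 S=177.5256 intr=0.0000 cont=1.5067 V=1.5067[hold]
k=0: j=0 S=145.9900 intr=0.0000 cont=5.7161 V=5.7161[hold]

price = 5.7161
tree:
5.7161
10.2669 1.5067
18.0380 3.1060 0.0000
30.7386 6.4032 0.0000 0.0000
45.1614 13.2004 0.0000 0.0000 0.0000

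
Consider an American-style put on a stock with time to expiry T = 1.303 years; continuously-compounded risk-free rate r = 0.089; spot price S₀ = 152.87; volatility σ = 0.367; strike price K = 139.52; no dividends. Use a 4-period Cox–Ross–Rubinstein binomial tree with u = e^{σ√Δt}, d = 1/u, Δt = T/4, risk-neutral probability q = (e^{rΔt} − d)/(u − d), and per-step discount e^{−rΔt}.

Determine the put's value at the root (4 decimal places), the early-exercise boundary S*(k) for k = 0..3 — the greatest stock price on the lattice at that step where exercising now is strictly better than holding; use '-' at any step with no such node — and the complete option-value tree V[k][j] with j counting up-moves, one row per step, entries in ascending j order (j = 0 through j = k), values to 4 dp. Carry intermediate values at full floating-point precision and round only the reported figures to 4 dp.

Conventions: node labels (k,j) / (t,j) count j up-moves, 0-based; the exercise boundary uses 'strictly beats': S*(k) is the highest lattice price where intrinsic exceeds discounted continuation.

price = 12.5941
boundary = - - 100.5506 81.5485
tree:
12.5941
22.5678 4.0120
38.9694 8.5601 0.0000
57.9715 18.2642 0.0000 0.0000
73.3826 38.9694 0.0000 0.0000 0.0000

Δt=0.32575  u=1.23302  d=0.81102  q=0.51753  discount=0.97142
step 4 (expiry): payoffs max(K−S,0) = 73.3826 38.9694 0.0000 0.0000 0.0000
step 3: (k=3,j=0): S=81.5485, K−S=57.9715, hold=53.9847 ⇒ V=57.9715 exercise | (k=3,j=1): S=123.9805, K−S=15.5395, hold=18.2642 ⇒ V=18.2642 continue | (k=3,j=2): S=188.4912, K−S=0.0000, hold=0.0000 ⇒ V=0.0000 continue | (k=3,j=3): S=286.5687, K−S=0.0000, hold=0.0000 ⇒ V=0.0000 continue  boundary S*=81.5485
step 2: (k=2,j=0): S=100.5506, K−S=38.9694, hold=36.3524 ⇒ V=38.9694 exercise | (k=2,j=1): S=152.8700, K−S=0.0000, hold=8.5601 ⇒ V=8.5601 continue | (k=2,j=2): S=232.4127, K−S=0.0000, hold=0.0000 ⇒ V=0.0000 continue  boundary S*=100.5506
step 1: (k=1,j=0): S=123.9805, K−S=15.5395, hold=22.5678 ⇒ V=22.5678 continue | (k=1,j=1): S=188.4912, K−S=0.0000, hold=4.0120 ⇒ V=4.0120 continue  boundary S*=-
step 0: (k=0,j=0): S=152.8700, K−S=0.0000, hold=12.5941 ⇒ V=12.5941 continue  boundary S*=-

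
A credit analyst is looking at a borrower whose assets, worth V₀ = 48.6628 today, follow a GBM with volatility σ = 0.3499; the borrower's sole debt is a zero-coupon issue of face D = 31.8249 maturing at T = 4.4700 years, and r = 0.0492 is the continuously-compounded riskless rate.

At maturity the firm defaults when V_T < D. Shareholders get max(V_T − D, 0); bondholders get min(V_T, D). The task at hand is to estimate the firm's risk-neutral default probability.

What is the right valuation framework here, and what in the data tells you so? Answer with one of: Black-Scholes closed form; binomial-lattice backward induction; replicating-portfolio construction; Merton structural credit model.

Key observation: the asked-for credit quantity lives on the firm's capital structure — asset value, asset volatility, debt face 31.8249 — which is the structural model's domain.

framework: Merton structural credit model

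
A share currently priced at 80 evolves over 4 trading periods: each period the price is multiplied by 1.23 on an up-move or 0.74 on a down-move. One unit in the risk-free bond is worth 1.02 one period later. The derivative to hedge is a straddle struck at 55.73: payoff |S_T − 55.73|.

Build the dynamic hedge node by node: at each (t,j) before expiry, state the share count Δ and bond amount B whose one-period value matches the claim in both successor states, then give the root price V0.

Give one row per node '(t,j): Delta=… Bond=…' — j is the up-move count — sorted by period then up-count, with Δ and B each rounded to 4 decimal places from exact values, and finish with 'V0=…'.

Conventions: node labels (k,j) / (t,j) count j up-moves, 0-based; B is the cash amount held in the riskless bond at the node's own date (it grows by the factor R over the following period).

No-arbitrage ⇒ martingale measure with p* = (R−d)/(u−d) = 0.5714.
Terminal payoffs: V(4,0)=31.7407, V(4,1)=15.8560, V(4,2)=10.5471, V(4,3)=54.4333, V(4,4)=127.3793
(3,0): S=32.4179. Δ = (V_up−V_dn)/(S_up−S_dn) = (15.8560−31.7407)/(39.8740−23.9893) = -1.0000. V = [p*·15.8560 + (1−p*)·31.7407]/1.02 = 22.2193. B = V − Δ·S = 54.6373.
(3,1): S=53.8838. Δ = (V_up−V_dn)/(S_up−S_dn) = (10.5471−15.8560)/(66.2771−39.8740) = -0.2011. V = [p*·10.5471 + (1−p*)·15.8560]/1.02 = 12.5709. B = V − Δ·S = 23.4053.
(3,2): S=89.5637. Δ = (V_up−V_dn)/(S_up−S_dn) = (54.4333−10.5471)/(110.1633−66.2771) = 1.0000. V = [p*·54.4333 + (1−p*)·10.5471]/1.02 = 34.9264. B = V − Δ·S = -54.6373.
(3,3): S=148.8694. Δ = (V_up−V_dn)/(S_up−S_dn) = (127.3793−54.4333)/(183.1093−110.1633) = 1.0000. V = [p*·127.3793 + (1−p*)·54.4333]/1.02 = 94.2321. B = V − Δ·S = -54.6373.
(2,0): S=43.8080. Δ = (V_up−V_dn)/(S_up−S_dn) = (12.5709−22.2193)/(53.8838−32.4179) = -0.4495. V = [p*·12.5709 + (1−p*)·22.2193]/1.02 = 16.3784. B = V − Δ·S = 36.0690.
(2,1): S=72.8160. Δ = (V_up−V_dn)/(S_up−S_dn) = (34.9264−12.5709)/(89.5637−53.8838) = 0.6266. V = [p*·34.9264 + (1−p*)·12.5709]/1.02 = 24.8485. B = V − Δ·S = -20.7750.
(2,2): S=121.0320. Δ = (V_up−V_dn)/(S_up−S_dn) = (94.2321−34.9264)/(148.8694−89.5637) = 1.0000. V = [p*·94.2321 + (1−p*)·34.9264]/1.02 = 67.4661. B = V − Δ·S = -53.5659.
(1,0): S=59.2000. Δ = (V_up−V_dn)/(S_up−S_dn) = (24.8485−16.3784)/(72.8160−43.8080) = 0.2920. V = [p*·24.8485 + (1−p*)·16.3784]/1.02 = 20.8024. B = V − Δ·S = 3.5164.
(1,1): S=98.4000. Δ = (V_up−V_dn)/(S_up−S_dn) = (67.4661−24.8485)/(121.0320−72.8160) = 0.8839. V = [p*·67.4661 + (1−p*)·24.8485]/1.02 = 48.2367. B = V − Δ·S = -38.7379.
(0,0): S=80.0000. Δ = (V_up−V_dn)/(S_up−S_dn) = (48.2367−20.8024)/(98.4000−59.2000) = 0.6999. V = [p*·48.2367 + (1−p*)·20.8024]/1.02 = 35.7639. B = V − Δ·S = -20.2244.
Sanity check at the root: Δ(0,0)·S0 + B(0,0) reproduces V0 = 35.7639.

(0,0): Delta=0.6999 Bond=-20.2244
(1,0): Delta=0.2920 Bond=3.5164
(1,1): Delta=0.8839 Bond=-38.7379
(2,0): Delta=-0.4495 Bond=36.0690
(2,1): Delta=0.6266 Bond=-20.7750
(2,2): Delta=1.0000 Bond=-53.5659
(3,0): Delta=-1.0000 Bond=54.6373
(3,1): Delta=-0.2011 Bond=23.4053
(3,2): Delta=1.0000 Bond=-54.6373
(3,3): Delta=1.0000 Bond=-54.6373
V0=35.7639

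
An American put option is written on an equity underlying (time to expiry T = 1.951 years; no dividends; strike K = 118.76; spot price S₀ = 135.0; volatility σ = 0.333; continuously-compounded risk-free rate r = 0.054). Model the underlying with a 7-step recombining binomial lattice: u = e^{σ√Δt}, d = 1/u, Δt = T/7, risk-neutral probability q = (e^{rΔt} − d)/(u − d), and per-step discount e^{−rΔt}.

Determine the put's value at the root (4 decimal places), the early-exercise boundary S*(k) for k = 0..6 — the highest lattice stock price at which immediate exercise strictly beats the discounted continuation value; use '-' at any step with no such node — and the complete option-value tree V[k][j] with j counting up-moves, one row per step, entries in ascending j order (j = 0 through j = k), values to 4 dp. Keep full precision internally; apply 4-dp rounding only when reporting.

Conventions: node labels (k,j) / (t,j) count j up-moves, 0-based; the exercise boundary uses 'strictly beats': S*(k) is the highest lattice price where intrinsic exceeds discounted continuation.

params: Δt=0.27871 u=1.19220 d=0.83878 q=0.49907 e^(-rΔt)=0.98506
t_7 payoffs: 79.3247 62.7088 39.0919 5.5242 0.0000 0.0000 0.0000 0.0000
t_6: node(6,0) S=47.0148 payoff=71.7452 vs cont=69.9712 → 71.7452 [stop]  node(6,1) S=66.8243 payoff=51.9357 vs cont=50.1617 → 51.9357 [stop]  node(6,2) S=94.9804 payoff=23.7796 vs cont=22.0056 → 23.7796 [stop]  node(6,3) S=135.0000 payoff=0.0000 vs cont=2.7259 → 2.7259 [wait]  node(6,4) S=191.8817 payoff=0.0000 vs cont=0.0000 → 0.0000 [wait]  node(6,5) S=272.7301 payoff=0.0000 vs cont=0.0000 → 0.0000 [wait]  node(6,6) S=387.6438 payoff=0.0000 vs cont=0.0000 → 0.0000 [wait]  ⇒ S*(6)=94.9804
t_5: node(5,0) S=56.0512 payoff=62.7088 vs cont=60.9348 → 62.7088 [stop]  node(5,1) S=79.6681 payoff=39.0919 vs cont=37.3179 → 39.0919 [stop]  node(5,2) S=113.2358 payoff=5.5242 vs cont=13.0740 → 13.0740 [wait]  node(5,3) S=160.9473 payoff=0.0000 vs cont=1.3451 → 1.3451 [wait]  node(5,4) S=228.7617 payoff=0.0000 vs cont=0.0000 → 0.0000 [wait]  node(5,5) S=325.1494 payoff=0.0000 vs cont=0.0000 → 0.0000 [wait]  ⇒ S*(5)=79.6681
t_4: node(4,0) S=66.8243 payoff=51.9357 vs cont=50.1617 → 51.9357 [stop]  node(4,1) S=94.9804 payoff=23.7796 vs cont=25.7172 → 25.7172 [wait]  node(4,2) S=135.0000 payoff=0.0000 vs cont=7.1126 → 7.1126 [wait]  node(4,3) S=191.8817 payoff=0.0000 vs cont=0.6637 → 0.6637 [wait]  node(4,4) S=272.7301 payoff=0.0000 vs cont=0.0000 → 0.0000 [wait]  ⇒ S*(4)=66.8243
t_3: node(3,0) S=79.6681 payoff=39.0919 vs cont=38.2705 → 39.0919 [stop]  node(3,1) S=113.2358 payoff=5.5242 vs cont=16.1867 → 16.1867 [wait]  node(3,2) S=160.9473 payoff=0.0000 vs cont=3.8360 → 3.8360 [wait]  node(3,3) S=228.7617 payoff=0.0000 vs cont=0.3275 → 0.3275 [wait]  ⇒ S*(3)=79.6681
t_2: node(2,0) S=94.9804 payoff=23.7796 vs cont=27.2474 → 27.2474 [wait]  node(2,1) S=135.0000 payoff=0.0000 vs cont=9.8731 → 9.8731 [wait]  node(2,2) S=191.8817 payoff=0.0000 vs cont=2.0539 → 2.0539 [wait]  ⇒ S*(2)=-
t_1: node(1,0) S=113.2358 payoff=5.5242 vs cont=18.2990 → 18.2990 [wait]  node(1,1) S=160.9473 payoff=0.0000 vs cont=5.8816 → 5.8816 [wait]  ⇒ S*(1)=-
t_0: node(0,0) S=135.0000 payoff=0.0000 vs cont=11.9210 → 11.9210 [wait]  ⇒ S*(0)=-

price = 11.9210
boundary = - - - 79.6681 66.8243 79.6681 94.9804
tree:
11.9210
18.2990 5.8816
27.2474 9.8731 2.0539
39.0919 16.1867 3.8360 0.3275
51.9357 25.7172 7.1126 0.6637 0.0000
62.7088 39.0919 13.0740 1.3451 0.0000 0.0000
71.7452 51.9357 23.7796 2.7259 0.0000 0.0000 0.0000
79.3247 62.7088 39.0919 5.5242 0.0000 0.0000 0.0000 0.0000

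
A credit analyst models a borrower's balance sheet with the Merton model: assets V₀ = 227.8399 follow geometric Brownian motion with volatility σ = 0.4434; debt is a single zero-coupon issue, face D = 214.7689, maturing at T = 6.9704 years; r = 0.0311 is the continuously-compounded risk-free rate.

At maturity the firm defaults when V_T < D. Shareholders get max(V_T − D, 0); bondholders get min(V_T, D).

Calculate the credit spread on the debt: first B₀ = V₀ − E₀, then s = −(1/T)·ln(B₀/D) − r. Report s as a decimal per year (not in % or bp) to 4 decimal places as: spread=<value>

Equity is a call on the firm's assets struck at D = 214.7689:
d₁ = [ln(V₀/D) + (r + σ²/2)T] / (σ√T)
   = [ln(227.8399/214.7689) + (0.0311 + 0.5·0.4434²)·6.9704] / (0.4434·√6.9704)
   = [0.059081 + 0.901982] / 1.170643 = 0.820970
d₂ = d₁ − σ√T = 0.820970 − 1.170643 = -0.349673
N(d₁) = 0.794168,  N(d₂) = 0.363292,  e^(−rT) = 0.805108
E₀ = V₀·N(d₁) − D·e^(−rT)·N(d₂)
   = 227.8399·0.794168 − 214.7689·0.805108·0.363292 = 118.125665
B₀ = V₀ − E₀ = 227.8399 − 118.125665 = 109.714235
spread = −(1/T)·ln(B₀/D) − r = −(1/6.9704)·ln(109.714235/214.7689) − 0.0311 = 0.06526225

spread=0.0653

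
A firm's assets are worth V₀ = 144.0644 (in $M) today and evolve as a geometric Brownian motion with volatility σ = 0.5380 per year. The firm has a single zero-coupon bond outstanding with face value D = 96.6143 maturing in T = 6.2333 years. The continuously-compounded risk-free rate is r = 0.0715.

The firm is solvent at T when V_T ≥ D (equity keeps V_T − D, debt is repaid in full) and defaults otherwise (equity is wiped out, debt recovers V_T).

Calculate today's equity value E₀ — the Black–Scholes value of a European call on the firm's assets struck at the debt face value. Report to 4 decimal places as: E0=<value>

E0=100.2496

Equity is a call on the firm's assets struck at D = 96.6143:
d₁ = [ln(V₀/D) + (r + σ²/2)T] / (σ√T)
   = [ln(144.0644/96.6143) + (0.0715 + 0.5·0.5380²)·6.2333] / (0.5380·√6.2333)
   = [0.399534 + 1.347777] / 1.343202 = 1.300855
d₂ = d₁ − σ√T = 1.300855 − 1.343202 = -0.042347
N(d₁) = 0.903346,  N(d₂) = 0.483111,  e^(−rT) = 0.640388
E₀ = V₀·N(d₁) − D·e^(−rT)·N(d₂)
   = 144.0644·0.903346 − 96.6143·0.640388·0.483111 = 100.249599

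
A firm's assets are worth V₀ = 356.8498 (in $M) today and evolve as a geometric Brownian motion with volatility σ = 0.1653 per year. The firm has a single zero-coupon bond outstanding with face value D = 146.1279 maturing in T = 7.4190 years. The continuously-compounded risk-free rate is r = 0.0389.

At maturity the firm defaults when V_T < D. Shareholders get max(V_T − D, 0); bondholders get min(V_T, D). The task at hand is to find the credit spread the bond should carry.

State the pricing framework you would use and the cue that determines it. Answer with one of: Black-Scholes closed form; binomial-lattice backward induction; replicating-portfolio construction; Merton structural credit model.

Key observation: assets follow a GBM and default happens iff V_T < 146.1279; valuing claims on that split (equity as a call, risky debt as the residual) is the structural model's definition.

framework: Merton structural credit model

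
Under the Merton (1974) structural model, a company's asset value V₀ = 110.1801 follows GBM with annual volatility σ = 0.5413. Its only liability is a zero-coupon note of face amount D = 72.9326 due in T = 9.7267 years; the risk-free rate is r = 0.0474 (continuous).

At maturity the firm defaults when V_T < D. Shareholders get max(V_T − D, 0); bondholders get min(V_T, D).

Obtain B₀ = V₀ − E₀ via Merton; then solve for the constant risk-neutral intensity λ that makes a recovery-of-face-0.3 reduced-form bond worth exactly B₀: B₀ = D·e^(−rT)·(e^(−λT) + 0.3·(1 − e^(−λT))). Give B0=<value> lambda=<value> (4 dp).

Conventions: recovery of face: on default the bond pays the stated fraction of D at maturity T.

Work the structural quantities from V₀ = 110.1801 against face 72.9326:
d₁ = [ln(V₀/D) + (r + σ²/2)T] / (σ√T)
   = [ln(110.1801/72.9326) + (0.0474 + 0.5·0.5413²)·9.7267] / (0.5413·√9.7267)
   = [0.412581 + 1.886035] / 1.688188 = 1.361587
d₂ = d₁ − σ√T = 1.361587 − 1.688188 = -0.326601
N(d₁) = 0.913336,  N(d₂) = 0.371985,  e^(−rT) = 0.630624
E₀ = V₀·N(d₁) − D·e^(−rT)·N(d₂)
   = 110.1801·0.913336 − 72.9326·0.630624·0.371985 = 83.522721
B₀ = V₀ − E₀ = 110.1801 − 83.522721 = 26.657379
e^(−λT) = (B₀·e^(rT)/D − 0.3)/(1 − 0.3) = (26.6574·1.585731/72.9326 − 0.3)/0.7 = 0.39942336
λ = −ln(0.39942336)/9.7267 = 0.094352

B0=26.6574 lambda=0.0944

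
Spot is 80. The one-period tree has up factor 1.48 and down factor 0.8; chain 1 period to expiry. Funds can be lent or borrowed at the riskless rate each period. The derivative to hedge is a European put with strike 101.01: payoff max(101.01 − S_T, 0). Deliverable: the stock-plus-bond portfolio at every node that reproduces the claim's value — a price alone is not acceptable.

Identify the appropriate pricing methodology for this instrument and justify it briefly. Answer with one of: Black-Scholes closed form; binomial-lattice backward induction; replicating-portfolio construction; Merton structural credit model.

Key observation: the mandate to exhibit the hedge at every date and state singles out the replicating-portfolio construction on the 1-period tree with factors 1.48 and 0.8 from 80.

framework: replicating-portfolio construction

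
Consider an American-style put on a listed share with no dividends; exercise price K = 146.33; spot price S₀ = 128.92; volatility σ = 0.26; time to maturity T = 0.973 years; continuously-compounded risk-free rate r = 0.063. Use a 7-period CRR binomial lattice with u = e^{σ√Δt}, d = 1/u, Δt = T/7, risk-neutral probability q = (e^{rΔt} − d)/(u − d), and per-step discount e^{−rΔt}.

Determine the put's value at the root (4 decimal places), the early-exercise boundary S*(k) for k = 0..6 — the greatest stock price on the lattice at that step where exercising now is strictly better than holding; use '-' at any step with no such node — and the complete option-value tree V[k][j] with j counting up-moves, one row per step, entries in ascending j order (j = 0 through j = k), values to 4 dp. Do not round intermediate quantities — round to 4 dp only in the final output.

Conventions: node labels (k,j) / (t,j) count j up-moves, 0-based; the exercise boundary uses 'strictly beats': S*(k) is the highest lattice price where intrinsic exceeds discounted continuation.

price = 20.5846
boundary = - 117.0097 106.1998 117.0097 106.1998 117.0097 128.9200
tree:
20.5846
29.3203 12.9033
40.1302 19.8264 6.7583
49.9415 29.3203 11.4353 2.5737
58.8463 40.1302 18.7320 4.9221 0.4587
66.9285 49.9415 29.3203 9.3166 0.9663 0.0000
74.2640 58.8463 40.1302 17.4100 2.0354 0.0000 0.0000
80.9219 66.9285 49.9415 29.3203 4.2874 0.0000 0.0000 0.0000

Δt=0.13900, u=1.10179, d=0.90761, q=0.52108, disc=e^(-rΔt)=0.99128
k=7 terminal: V=max(K-S,0) → 80.9219 66.9285 49.9415 29.3203 4.2874 0.0000 0.0000 0.0000
k=6: j=0 S=72.0660 intr=74.2640 cont=72.9882 V=74.2640[EX]; j=1 S=87.4837 intr=58.8463 cont=57.5705 V=58.8463[EX]; j=2 S=106.1998 intr=40.1302 cont=38.8544 V=40.1302[EX]; j=3 S=128.9200 intr=17.4100 cont=16.1342 V=17.4100[EX]; j=4 S=156.5010 intr=0.0000 cont=2.0354 V=2.0354[hold]; j=5 S=189.9825 intr=0.0000 cont=0.0000 V=0.0000[hold]; j=6 S=230.6271 intr=0.0000 cont=0.0000 V=0.0000[hold]  S*(6)=128.9200
k=5: j=0 S=79.4015 intr=66.9285 cont=65.6527 V=66.9285[EX]; j=1 S=96.3885 intr=49.9415 cont=48.6657 V=49.9415[EX]; j=2 S=117.0097 intr=29.3203 cont=28.0445 V=29.3203[EX]; j=3 S=142.0426 intr=4.2874 cont=9.3166 V=9.3166[hold]; j=4 S=172.4310 intr=0.0000 cont=0.9663 V=0.9663[hold]; j=5 S=209.3206 intr=0.0000 cont=0.0000 V=0.0000[hold]  S*(5)=117.0097
k=4: j=0 S=87.4837 intr=58.8463 cont=57.5705 V=58.8463[EX]; j=1 S=106.1998 intr=40.1302 cont=38.8544 V=40.1302[EX]; j=2 S=128.9200 intr=17.4100 cont=18.7320 V=18.7320[hold]; j=3 S=156.5010 intr=0.0000 cont=4.9221 V=4.9221[hold]; j=4 S=189.9825 intr=0.0000 cont=0.4587 V=0.4587[hold]  S*(4)=106.1998
k=3: j=0 S=96.3885 intr=49.9415 cont=48.6657 V=49.9415[EX]; j=1 S=117.0097 intr=29.3203 cont=28.7273 V=29.3203[EX]; j=2 S=142.0426 intr=4.2874 cont=11.4353 V=11.4353[hold]; j=3 S=172.4310 intr=0.0000 cont=2.5737 V=2.5737[hold]  S*(3)=117.0097
k=2: j=0 S=106.1998 intr=40.1302 cont=38.8544 V=40.1302[EX]; j=1 S=128.9200 intr=17.4100 cont=19.8264 V=19.8264[hold]; j=2 S=156.5010 intr=0.0000 cont=6.7583 V=6.7583[hold]  S*(2)=106.1998
k=1: j=0 S=117.0097 intr=29.3203 cont=29.2926 V=29.3203[EX]; j=1 S=142.0426 intr=4.2874 cont=12.9033 V=12.9033[hold]  S*(1)=117.0097
k=0: j=0 S=128.9200 intr=17.4100 cont=20.5846 V=20.5846[hold]  S*(0)=-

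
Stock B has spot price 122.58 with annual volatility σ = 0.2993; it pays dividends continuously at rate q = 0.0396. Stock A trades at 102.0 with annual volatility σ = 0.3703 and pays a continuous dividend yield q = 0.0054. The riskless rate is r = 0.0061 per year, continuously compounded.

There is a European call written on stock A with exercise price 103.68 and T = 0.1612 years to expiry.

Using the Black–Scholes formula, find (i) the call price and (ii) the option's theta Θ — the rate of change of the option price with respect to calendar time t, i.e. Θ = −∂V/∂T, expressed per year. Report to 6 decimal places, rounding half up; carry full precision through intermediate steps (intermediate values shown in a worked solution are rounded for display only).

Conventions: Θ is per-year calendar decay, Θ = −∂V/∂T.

price = 5.291157
Θ = -18.739860

σ√T = 0.3703·√0.1612 = 0.148674
d₁ = (ln(S/K) + (r−q+σ²/2)T) / (σ√T) = (ln(102.0/103.68) + (0.0061−0.0054+0.3703²/2)·0.1612) / 0.148674 = (-0.016336 + 0.011165) / 0.148674 = -0.034784
d₂ = d₁ − σ√T = -0.034784 − 0.148674 = -0.183459
e^{−rT} = 0.999017
e^{−qT} = 0.999130
N(d₁) = 0.486126,  N(d₂) = 0.427219
Call price V = S·e^{−qT}·N(d₁) − K·e^{−rT}·N(d₂) = 49.541694 − 44.250537 = 5.291157
φ(d₁) = (1/√(2π))·e^{−d₁²/2} = 0.398701
Θ = −S·e^{−qT}·φ(d₁)·σ/(2√T) + q·S·e^{−qT}·N(d₁) − r·K·e^{−rT}·N(d₂) = −18.737457 + 0.267525 − 0.269928 = -18.739860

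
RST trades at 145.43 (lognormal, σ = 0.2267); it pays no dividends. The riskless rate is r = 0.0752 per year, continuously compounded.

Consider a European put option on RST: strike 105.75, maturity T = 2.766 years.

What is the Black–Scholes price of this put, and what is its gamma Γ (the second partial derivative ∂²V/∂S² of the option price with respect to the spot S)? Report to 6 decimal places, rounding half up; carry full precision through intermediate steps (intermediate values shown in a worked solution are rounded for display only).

σ√T = 0.2267·√2.766 = 0.377031
d₁ = (ln(S/K) + (r+σ²/2)T) / (σ√T) = (ln(145.43/105.75) + (0.0752+0.2267²/2)·2.766) / 0.377031 = (0.318617 + 0.279080) / 0.377031 = 1.585270
d₂ = d₁ − σ√T = 1.585270 − 0.377031 = 1.208238
e^{−rT} = 0.812204
N(−d₁) = 0.056453,  N(−d₂) = 0.113478
Put price V = K·e^{−rT}·N(−d₂) − S·N(−d₁) = 9.746678 − 8.209890 = 1.536788
φ(d₁) = (1/√(2π))·e^{−d₁²/2} = 0.113554
Γ = φ(d₁) / (S·σ·√T) = 0.002071

price = 1.536788
Γ = 0.002071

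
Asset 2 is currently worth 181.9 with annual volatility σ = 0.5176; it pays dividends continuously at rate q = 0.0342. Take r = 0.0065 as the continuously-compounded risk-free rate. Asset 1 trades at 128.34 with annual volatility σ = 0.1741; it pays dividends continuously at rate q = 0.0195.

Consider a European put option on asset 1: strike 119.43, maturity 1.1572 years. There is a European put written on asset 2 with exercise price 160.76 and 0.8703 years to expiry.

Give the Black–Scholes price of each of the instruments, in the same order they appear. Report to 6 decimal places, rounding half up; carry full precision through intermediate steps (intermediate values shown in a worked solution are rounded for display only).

[asset 1 put K=119.43]
σ√T = 0.1741·√1.1572 = 0.187285
d₁ = (ln(S/K) + (r−q+σ²/2)T) / (σ√T) = (ln(128.34/119.43) + (0.0065−0.0195+0.1741²/2)·1.1572) / 0.187285 = (0.071953 + 0.002494) / 0.187285 = 0.397505
d₂ = d₁ − σ√T = 0.397505 − 0.187285 = 0.210220
e^{−rT} = 0.992506
e^{−qT} = 0.977687
N(−d₁) = 0.345497,  N(−d₂) = 0.416748
price = K·e^{−rT}·N(−d₂) − S·e^{−qT}·N(−d₁) = 49.399220 − 43.351765 = 6.047455
[asset 2 put K=160.76]
σ√T = 0.5176·√0.8703 = 0.482868
d₁ = (ln(S/K) + (r−q+σ²/2)T) / (σ√T) = (ln(181.9/160.76) + (0.0065−0.0342+0.5176²/2)·0.8703) / 0.482868 = (0.123545 + 0.092474) / 0.482868 = 0.447364
d₂ = d₁ − σ√T = 0.447364 − 0.482868 = -0.035504
e^{−rT} = 0.994359
e^{−qT} = 0.970674
N(−d₁) = 0.327306,  N(−d₂) = 0.514161
price = K·e^{−rT}·N(−d₂) − S·e^{−qT}·N(−d₁) = 82.190266 − 57.790996 = 24.399270

price(asset 1 put K=119.43) = 6.047455
price(asset 2 put K=160.76) = 24.399270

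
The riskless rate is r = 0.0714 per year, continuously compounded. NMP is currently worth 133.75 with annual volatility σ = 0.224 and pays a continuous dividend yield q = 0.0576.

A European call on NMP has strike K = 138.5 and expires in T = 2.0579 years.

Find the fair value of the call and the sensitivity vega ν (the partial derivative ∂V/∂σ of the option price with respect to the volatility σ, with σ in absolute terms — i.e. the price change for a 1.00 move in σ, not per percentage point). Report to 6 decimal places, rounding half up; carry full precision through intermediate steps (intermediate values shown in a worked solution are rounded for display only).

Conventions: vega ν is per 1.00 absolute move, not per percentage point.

σ√T = 0.224·√2.0579 = 0.321337
d₁ = (ln(S/K) + (r−q+σ²/2)T) / (σ√T) = (ln(133.75/138.5) + (0.0714−0.0576+0.224²/2)·2.0579) / 0.321337 = (-0.034898 + 0.080028) / 0.321337 = 0.140444
d₂ = d₁ − σ√T = 0.140444 − 0.321337 = -0.180893
e^{−rT} = 0.863351
e^{−qT} = 0.888221
N(d₁) = 0.555845,  N(d₂) = 0.428226
Call price V = S·e^{−qT}·N(d₁) − K·e^{−rT}·N(d₂) = 66.034148 − 51.204716 = 14.829433
φ(d₁) = (1/√(2π))·e^{−d₁²/2} = 0.395027
ν = S·e^{−qT}·φ(d₁)·√T = 67.321498

price = 14.829433
ν = 67.321498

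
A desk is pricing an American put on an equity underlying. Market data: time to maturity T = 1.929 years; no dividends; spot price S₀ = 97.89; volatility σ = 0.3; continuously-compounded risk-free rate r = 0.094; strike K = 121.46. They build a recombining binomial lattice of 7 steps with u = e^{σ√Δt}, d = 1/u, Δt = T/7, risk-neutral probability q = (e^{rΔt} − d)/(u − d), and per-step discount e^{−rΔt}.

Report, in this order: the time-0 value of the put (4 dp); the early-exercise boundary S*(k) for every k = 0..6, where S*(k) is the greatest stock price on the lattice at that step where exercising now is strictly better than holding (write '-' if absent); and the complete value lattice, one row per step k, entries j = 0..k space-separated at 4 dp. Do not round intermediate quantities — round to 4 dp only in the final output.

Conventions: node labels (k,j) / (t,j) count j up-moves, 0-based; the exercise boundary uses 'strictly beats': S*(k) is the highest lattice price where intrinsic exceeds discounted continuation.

Δt=0.27557  u=1.17056  d=0.85429  q=0.54368  discount=0.97443
step 7 (expiry): payoffs max(K−S,0) = 88.9531 76.9185 60.4285 37.8336 6.8736 0.0000 0.0000 0.0000
step 6: (k=6,j=0): S=38.0513, K−S=83.4087, hold=80.3028 ⇒ V=83.4087 exercise | (k=6,j=1): S=52.1386, K−S=69.3214, hold=66.2155 ⇒ V=69.3214 exercise | (k=6,j=2): S=71.4412, K−S=50.0188, hold=46.9129 ⇒ V=50.0188 exercise | (k=6,j=3): S=97.8900, K−S=23.5700, hold=20.4641 ⇒ V=23.5700 exercise | (k=6,j=4): S=134.1306, K−S=0.0000, hold=3.0563 ⇒ V=3.0563 continue | (k=6,j=5): S=183.7880, K−S=0.0000, hold=0.0000 ⇒ V=0.0000 continue | (k=6,j=6): S=251.8296, K−S=0.0000, hold=0.0000 ⇒ V=0.0000 continue  boundary S*=97.8900
step 5: (k=5,j=0): S=44.5415, K−S=76.9185, hold=73.8127 ⇒ V=76.9185 exercise | (k=5,j=1): S=61.0315, K−S=60.4285, hold=57.3226 ⇒ V=60.4285 exercise | (k=5,j=2): S=83.6264, K−S=37.8336, hold=34.7277 ⇒ V=37.8336 exercise | (k=5,j=3): S=114.5864, K−S=6.8736, hold=12.0996 ⇒ V=12.0996 continue | (k=5,j=4): S=157.0083, K−S=0.0000, hold=1.3590 ⇒ V=1.3590 continue | (k=5,j=5): S=215.1355, K−S=0.0000, hold=0.0000 ⇒ V=0.0000 continue  boundary S*=83.6264
step 4: (k=4,j=0): S=52.1386, K−S=69.3214, hold=66.2155 ⇒ V=69.3214 exercise | (k=4,j=1): S=71.4412, K−S=50.0188, hold=46.9129 ⇒ V=50.0188 exercise | (k=4,j=2): S=97.8900, K−S=23.5700, hold=23.2327 ⇒ V=23.5700 exercise | (k=4,j=3): S=134.1306, K−S=0.0000, hold=6.1000 ⇒ V=6.1000 continue | (k=4,j=4): S=183.7880, K−S=0.0000, hold=0.6043 ⇒ V=0.6043 continue  boundary S*=97.8900
step 3: (k=3,j=0): S=61.0315, K−S=60.4285, hold=57.3226 ⇒ V=60.4285 exercise | (k=3,j=1): S=83.6264, K−S=37.8336, hold=34.7277 ⇒ V=37.8336 exercise | (k=3,j=2): S=114.5864, K−S=6.8736, hold=13.7120 ⇒ V=13.7120 continue | (k=3,j=3): S=157.0083, K−S=0.0000, hold=3.0325 ⇒ V=3.0325 continue  boundary S*=83.6264
step 2: (k=2,j=0): S=71.4412, K−S=50.0188, hold=46.9129 ⇒ V=50.0188 exercise | (k=2,j=1): S=97.8900, K−S=23.5700, hold=24.0870 ⇒ V=24.0870 continue | (k=2,j=2): S=134.1306, K−S=0.0000, hold=7.7036 ⇒ V=7.7036 continue  boundary S*=71.4412
step 1: (k=1,j=0): S=83.6264, K−S=37.8336, hold=35.0016 ⇒ V=37.8336 exercise | (k=1,j=1): S=114.5864, K−S=6.8736, hold=14.7915 ⇒ V=14.7915 continue  boundary S*=83.6264
step 0: (k=0,j=0): S=97.8900, K−S=23.5700, hold=24.6589 ⇒ V=24.6589 continue  boundary S*=-

price = 24.6589
boundary = - 83.6264 71.4412 83.6264 97.8900 83.6264 97.8900
tree:
24.6589
37.8336 14.7915
50.0188 24.0870 7.7036
60.4285 37.8336 13.7120 3.0325
69.3214 50.0188 23.5700 6.1000 0.6043
76.9185 60.4285 37.8336 12.0996 1.3590 0.0000
83.4087 69.3214 50.0188 23.5700 3.0563 0.0000 0.0000
88.9531 76.9185 60.4285 37.8336 6.8736 0.0000 0.0000 0.0000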